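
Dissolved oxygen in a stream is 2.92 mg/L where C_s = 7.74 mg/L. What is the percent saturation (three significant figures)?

% saturation = C/C_s × 100 = 2.92/7.74 × 100 = 37.7 %.

37.7 % saturation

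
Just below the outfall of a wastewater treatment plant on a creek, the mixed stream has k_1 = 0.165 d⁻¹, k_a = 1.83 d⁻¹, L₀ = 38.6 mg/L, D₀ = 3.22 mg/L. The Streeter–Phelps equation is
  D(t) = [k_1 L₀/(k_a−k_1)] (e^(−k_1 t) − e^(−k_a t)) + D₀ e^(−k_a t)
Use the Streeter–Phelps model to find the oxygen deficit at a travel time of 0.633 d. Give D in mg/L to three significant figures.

D ≈ 3.26 mg/L

k_1 L₀/(k_a−k_1) = 0.165×38.6/(1.83−0.165) = 6.369/1.665 = 3.825 mg/L.
e^(−k_1 t) = e^(−0.165×0.6330) = 0.9008; e^(−k_a t) = e^(−1.83×0.6330) = 0.3140.
D = 3.825 × (0.9008 − 0.3140) + 3.22 × 0.3140 = 2.245 + 1.011 = 3.256 mg/L.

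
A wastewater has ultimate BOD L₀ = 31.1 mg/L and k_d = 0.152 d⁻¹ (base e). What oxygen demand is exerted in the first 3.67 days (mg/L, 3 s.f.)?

y ≈ 13.3 mg/L

y_t = L₀(1 − e^(−k_d t)) = 31.1 × (1 − e^(−0.152×3.67))
= 31.1 × (1 − 0.5724) = 31.1 × 0.4276 = 13.30 mg/L.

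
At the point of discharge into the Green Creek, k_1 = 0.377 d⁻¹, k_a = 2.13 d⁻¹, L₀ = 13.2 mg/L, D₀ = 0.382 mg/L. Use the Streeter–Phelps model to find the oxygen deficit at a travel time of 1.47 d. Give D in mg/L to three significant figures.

D ≈ 1.52 mg/L

k_1 L₀/(k_a−k_1) = 0.377×13.2/(2.13−0.377) = 4.976/1.753 = 2.839 mg/L.
e^(−k_1 t) = e^(−0.377×1.470) = 0.5745; e^(−k_a t) = e^(−2.13×1.470) = 0.04367.
D = 2.839 × (0.5745 − 0.04367) + 0.382 × 0.04367 = 1.507 + 0.01668 = 1.524 mg/L.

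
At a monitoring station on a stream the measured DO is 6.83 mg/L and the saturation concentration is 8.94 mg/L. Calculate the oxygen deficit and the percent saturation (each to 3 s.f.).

D ≈ 2.11 mg/L; 76.4 % saturation

D = C_s − C = 8.94 − 6.83 = 2.11 mg/L.
% saturation = 6.83/8.94 × 100 = 76.4 %.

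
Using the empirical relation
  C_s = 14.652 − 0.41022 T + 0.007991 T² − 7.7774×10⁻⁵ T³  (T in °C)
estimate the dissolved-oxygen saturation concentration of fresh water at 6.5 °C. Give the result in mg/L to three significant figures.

C_s ≈ 12.3 mg/L

C_s = 14.652 − 0.41022×6.5 + 0.007991×6.5² − 7.7774×10⁻⁵×6.5³ = 12.30 mg/L.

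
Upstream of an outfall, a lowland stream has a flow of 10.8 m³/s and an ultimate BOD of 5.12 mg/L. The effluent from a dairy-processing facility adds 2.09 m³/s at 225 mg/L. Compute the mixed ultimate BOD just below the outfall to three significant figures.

40.8 mg/L

Flow-weighted mixing: C = (Q_r C_r + Q_w C_w)/(Q_r + Q_w)
= (10.8×5.12 + 2.09×225)/(10.8 + 2.09) = 525.5/12.89 = 40.77 mg/L.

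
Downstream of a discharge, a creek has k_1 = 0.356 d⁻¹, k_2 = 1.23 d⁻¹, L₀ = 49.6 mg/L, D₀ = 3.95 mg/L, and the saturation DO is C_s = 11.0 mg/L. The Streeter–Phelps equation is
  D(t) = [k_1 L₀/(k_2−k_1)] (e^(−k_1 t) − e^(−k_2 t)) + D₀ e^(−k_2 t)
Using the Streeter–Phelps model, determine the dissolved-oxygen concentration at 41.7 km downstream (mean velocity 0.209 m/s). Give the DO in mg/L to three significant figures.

DO ≈ 3.07 mg/L

Travel time t = x/v = 41.7 km / (0.209 m/s) = 41700 m / 0.209 m/s = 199500 s = 2.309 d.
k_1 L₀/(k_2−k_1) = 0.356×49.6/(1.23−0.356) = 17.66/0.8740 = 20.20 mg/L.
e^(−k_1 t) = e^(−0.356×2.309) = 0.4395; e^(−k_2 t) = e^(−1.23×2.309) = 0.05840.
D = 20.20 × (0.4395 − 0.05840) + 3.95 × 0.05840 = 7.700 + 0.2307 = 7.930 mg/L.
DO = C_s − D = 11.0 − 7.930 = 3.070 mg/L.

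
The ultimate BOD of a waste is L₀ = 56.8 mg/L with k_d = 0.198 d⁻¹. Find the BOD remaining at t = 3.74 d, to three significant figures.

L_t = L₀ e^(−k_d t) = 56.8 × e^(−0.198×3.74) = 56.8 × 0.4769 = 27.09 mg/L.

L ≈ 27.1 mg/L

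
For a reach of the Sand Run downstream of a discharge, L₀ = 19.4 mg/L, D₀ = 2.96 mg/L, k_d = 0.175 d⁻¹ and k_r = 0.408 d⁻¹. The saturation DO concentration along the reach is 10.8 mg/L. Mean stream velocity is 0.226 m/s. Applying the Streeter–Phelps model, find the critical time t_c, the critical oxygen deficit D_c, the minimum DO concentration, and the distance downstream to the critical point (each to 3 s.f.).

t_c ≈ 2.66 d; D_c ≈ 5.23 mg/L; min DO ≈ 5.57 mg/L; x_c ≈ 51.9 km

At the critical point dD/dt = 0, so k_d L₀ e^(−k_d t) = k_r D. Substituting D(t) from the Streeter–Phelps equation and solving for t gives
t_c = ln[(k_r/k_d)(1 − D₀(k_r−k_d)/(k_d L₀))] / (k_r−k_d).
Here k_r−k_d = 0.2330 d⁻¹ and 1 − D₀(k_r−k_d)/(k_d L₀) = 1 − 2.96×0.2330/(0.175×19.4) = 0.7969, so
t_c = ln(2.331 × 0.7969) / 0.2330 = 0.6194 / 0.2330 = 2.658 d.
D_c = (k_d/k_r) L₀ e^(−k_d t_c) = (0.175/0.408) × 19.4 × e^(−0.175×2.658) = 0.4289 × 19.4 × 0.6280 = 5.226 mg/L.
Minimum DO = C_s − D_c = 10.8 − 5.226 = 5.574 mg/L.
x_c = v t_c = 0.226 m/s × 2.658 d × 86400 s/d = 51910 m ≈ 51.9 km.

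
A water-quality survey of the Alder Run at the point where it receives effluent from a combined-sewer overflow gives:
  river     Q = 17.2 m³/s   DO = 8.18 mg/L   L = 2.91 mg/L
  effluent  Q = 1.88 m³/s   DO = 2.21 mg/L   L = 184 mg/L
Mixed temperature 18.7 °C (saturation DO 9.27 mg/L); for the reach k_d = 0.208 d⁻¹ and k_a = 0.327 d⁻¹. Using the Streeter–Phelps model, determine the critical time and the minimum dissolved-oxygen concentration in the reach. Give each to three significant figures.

Mixed DO = (17.2×8.18 + 1.88×2.21)/(17.2+1.88) = 144.9/19.08 = 7.592 mg/L.
Mixed L₀ = (17.2×2.91 + 1.88×184)/(19.08) = 396.0/19.08 = 20.75 mg/L.
Initial deficit D₀ = C_s − DO₀ = 9.27 − 7.592 = 1.678 mg/L.
t_c = (1/0.1190) ln[(0.327/0.208)(1 − 1.678×0.1190/(0.208×20.75))] = 8.403 × ln(1.499) = 3.404 d.
D_c = (0.208/0.327) × 20.75 × e^(−0.208×3.404) = 0.6361 × 20.75 × 0.4926 = 6.503 mg/L.
Minimum DO = 9.27 − 6.503 = 2.767 mg/L.

t_c ≈ 3.40 d; minimum DO ≈ 2.77 mg/L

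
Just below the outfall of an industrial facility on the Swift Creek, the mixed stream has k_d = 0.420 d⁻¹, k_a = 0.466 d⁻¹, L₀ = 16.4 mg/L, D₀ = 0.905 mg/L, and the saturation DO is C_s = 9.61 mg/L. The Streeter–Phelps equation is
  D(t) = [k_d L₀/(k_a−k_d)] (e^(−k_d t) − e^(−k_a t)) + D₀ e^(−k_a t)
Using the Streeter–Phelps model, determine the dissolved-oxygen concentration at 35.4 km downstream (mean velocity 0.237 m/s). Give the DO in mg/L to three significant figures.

DO ≈ 3.67 mg/L

Travel time t = x/v = 35.4 km / (0.237 m/s) = 35400 m / 0.237 m/s = 149400 s = 1.729 d.
k_d L₀/(k_a−k_d) = 0.420×16.4/(0.466−0.420) = 6.888/0.04600 = 149.7 mg/L.
e^(−k_d t) = e^(−0.420×1.729) = 0.4838; e^(−k_a t) = e^(−0.466×1.729) = 0.4468.
D = 149.7 × (0.4838 − 0.4468) + 0.905 × 0.4468 = 5.538 + 0.4044 = 5.942 mg/L.
DO = C_s − D = 9.61 − 5.942 = 3.668 mg/L.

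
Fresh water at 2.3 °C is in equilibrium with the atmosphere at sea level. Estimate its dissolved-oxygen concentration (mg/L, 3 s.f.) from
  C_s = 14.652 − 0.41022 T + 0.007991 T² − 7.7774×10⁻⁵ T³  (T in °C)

C_s = 14.652 − 0.41022×2.3 + 0.007991×2.3² − 7.7774×10⁻⁵×2.3³ = 13.75 mg/L.

C_s ≈ 13.7 mg/L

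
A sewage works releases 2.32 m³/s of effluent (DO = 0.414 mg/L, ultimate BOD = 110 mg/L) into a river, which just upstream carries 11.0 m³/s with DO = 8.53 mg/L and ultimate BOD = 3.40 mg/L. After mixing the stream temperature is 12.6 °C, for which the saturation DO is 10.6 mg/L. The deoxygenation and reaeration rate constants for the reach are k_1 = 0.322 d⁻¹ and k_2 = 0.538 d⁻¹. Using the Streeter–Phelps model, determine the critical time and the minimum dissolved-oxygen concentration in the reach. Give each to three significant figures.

t_c ≈ 1.86 d; minimum DO ≈ 3.37 mg/L

Mixed DO = (11.0×8.53 + 2.32×0.414)/(11.0+2.32) = 94.79/13.32 = 7.116 mg/L.
Mixed L₀ = (11.0×3.40 + 2.32×110)/(13.32) = 292.6/13.32 = 21.97 mg/L.
Initial deficit D₀ = C_s − DO₀ = 10.6 − 7.116 = 3.484 mg/L.
t_c = (1/0.2160) ln[(0.538/0.322)(1 − 3.484×0.2160/(0.322×21.97))] = 4.630 × ln(1.493) = 1.856 d.
D_c = (0.322/0.538) × 21.97 × e^(−0.322×1.856) = 0.5985 × 21.97 × 0.5502 = 7.233 mg/L.
Minimum DO = 10.6 − 7.233 = 3.367 mg/L.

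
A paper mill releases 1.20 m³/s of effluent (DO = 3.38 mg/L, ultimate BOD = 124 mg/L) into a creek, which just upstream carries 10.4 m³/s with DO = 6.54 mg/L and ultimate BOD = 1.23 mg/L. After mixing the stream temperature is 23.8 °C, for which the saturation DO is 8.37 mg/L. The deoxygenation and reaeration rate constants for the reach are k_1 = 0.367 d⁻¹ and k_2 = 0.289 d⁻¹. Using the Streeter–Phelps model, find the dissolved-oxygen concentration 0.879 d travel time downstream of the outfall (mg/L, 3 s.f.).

Mixed DO = (10.4×6.54 + 1.20×3.38)/(10.4+1.20) = 72.07/11.60 = 6.213 mg/L.
Mixed L₀ = (10.4×1.23 + 1.20×124)/(11.60) = 161.6/11.60 = 13.93 mg/L.
Initial deficit D₀ = C_s − DO₀ = 8.37 − 6.213 = 2.157 mg/L.
D(0.879) = [0.367×13.93/(0.289−0.367)](e^(−0.367×0.879) − e^(−0.289×0.879)) + 2.157 e^(−0.289×0.879)
= -65.54 × (0.7243 − 0.7757) + 2.157 × 0.7757 = 5.042 mg/L.
DO = 8.37 − 5.042 = 3.328 mg/L.

DO ≈ 3.33 mg/L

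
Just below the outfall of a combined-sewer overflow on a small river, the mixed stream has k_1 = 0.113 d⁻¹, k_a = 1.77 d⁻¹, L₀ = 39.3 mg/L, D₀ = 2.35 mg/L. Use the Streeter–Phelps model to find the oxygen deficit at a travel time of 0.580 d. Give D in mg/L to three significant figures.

k_1 L₀/(k_a−k_1) = 0.113×39.3/(1.77−0.113) = 4.441/1.657 = 2.680 mg/L.
e^(−k_1 t) = e^(−0.113×0.5800) = 0.9366; e^(−k_a t) = e^(−1.77×0.5800) = 0.3582.
D = 2.680 × (0.9366 − 0.3582) + 2.35 × 0.3582 = 1.550 + 0.8418 = 2.392 mg/L.

D ≈ 2.39 mg/L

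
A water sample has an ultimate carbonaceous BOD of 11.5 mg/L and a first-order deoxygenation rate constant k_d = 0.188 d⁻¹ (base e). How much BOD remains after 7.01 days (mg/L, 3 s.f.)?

L ≈ 3.08 mg/L

L_t = L₀ e^(−k_d t) = 11.5 × e^(−0.188×7.01) = 11.5 × 0.2677 = 3.079 mg/L.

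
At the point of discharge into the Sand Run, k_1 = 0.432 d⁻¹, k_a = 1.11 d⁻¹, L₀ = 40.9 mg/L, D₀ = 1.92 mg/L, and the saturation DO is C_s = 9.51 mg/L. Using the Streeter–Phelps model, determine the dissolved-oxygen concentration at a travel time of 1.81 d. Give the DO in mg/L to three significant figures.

k_1 L₀/(k_a−k_1) = 0.432×40.9/(1.11−0.432) = 17.67/0.6780 = 26.06 mg/L.
e^(−k_1 t) = e^(−0.432×1.810) = 0.4575; e^(−k_a t) = e^(−1.11×1.810) = 0.1341.
D = 26.06 × (0.4575 − 0.1341) + 1.92 × 0.1341 = 8.428 + 0.2575 = 8.686 mg/L.
DO = C_s − D = 9.51 − 8.686 = 0.8242 mg/L.

DO ≈ 0.824 mg/L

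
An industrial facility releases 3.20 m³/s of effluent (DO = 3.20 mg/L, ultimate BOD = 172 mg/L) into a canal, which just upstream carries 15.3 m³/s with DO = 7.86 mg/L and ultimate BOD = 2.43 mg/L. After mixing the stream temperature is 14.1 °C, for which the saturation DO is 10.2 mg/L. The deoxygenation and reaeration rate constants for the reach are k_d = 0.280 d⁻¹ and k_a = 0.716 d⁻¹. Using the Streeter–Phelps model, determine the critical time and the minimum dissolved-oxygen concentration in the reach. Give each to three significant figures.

Mixed DO = (15.3×7.86 + 3.20×3.20)/(15.3+3.20) = 130.5/18.50 = 7.054 mg/L.
Mixed L₀ = (15.3×2.43 + 3.20×172)/(18.50) = 587.6/18.50 = 31.76 mg/L.
Initial deficit D₀ = C_s − DO₀ = 10.2 − 7.054 = 3.146 mg/L.
t_c = (1/0.4360) ln[(0.716/0.280)(1 − 3.146×0.4360/(0.280×31.76))] = 2.294 × ln(2.163) = 1.769 d.
D_c = (0.280/0.716) × 31.76 × e^(−0.280×1.769) = 0.3911 × 31.76 × 0.6093 = 7.568 mg/L.
Minimum DO = 10.2 − 7.568 = 2.632 mg/L.

t_c ≈ 1.77 d; minimum DO ≈ 2.63 mg/L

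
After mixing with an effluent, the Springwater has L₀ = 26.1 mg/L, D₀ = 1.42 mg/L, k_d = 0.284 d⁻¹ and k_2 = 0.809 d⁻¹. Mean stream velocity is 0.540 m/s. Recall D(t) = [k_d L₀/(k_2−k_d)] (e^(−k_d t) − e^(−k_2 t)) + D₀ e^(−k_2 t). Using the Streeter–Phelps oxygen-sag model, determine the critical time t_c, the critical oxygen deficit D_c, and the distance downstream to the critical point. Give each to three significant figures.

t_c = [1/(k_2−k_d)] ln[(k_2/k_d)(1 − D₀(k_2−k_d)/(k_d L₀))]
= [1/(0.809−0.284)] ln[(0.809/0.284)(1 − 1.42×0.5250/(0.284×26.1))]
= (1/0.5250) ln[2.849 × 0.8994] = 1.905 × ln(2.562) = 1.905 × 0.9408 = 1.792 d.
D_c = (k_d/k_2) L₀ e^(−k_d t_c) = (0.284/0.809) × 26.1 × e^(−0.284×1.792) = 0.3511 × 26.1 × 0.6011 = 5.508 mg/L.
x_c = v t_c = 0.540 m/s × 1.792 d × 86400 s/d = 83610 m ≈ 83.6 km.

t_c ≈ 1.79 d; D_c ≈ 5.51 mg/L; x_c ≈ 83.6 km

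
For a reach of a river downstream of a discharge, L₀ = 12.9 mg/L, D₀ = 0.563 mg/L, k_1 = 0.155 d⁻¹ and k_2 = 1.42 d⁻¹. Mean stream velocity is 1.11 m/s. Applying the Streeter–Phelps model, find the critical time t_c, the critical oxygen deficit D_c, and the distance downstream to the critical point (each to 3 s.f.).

t_c ≈ 1.40 d; D_c ≈ 1.13 mg/L; x_c ≈ 135 km

With k_2/k_1 = 9.161 and 1 − D₀(k_2−k_1)/(k_1 L₀) = 0.6438,
t_c = ln(9.161 × 0.6438) / (1.42 − 0.155) = ln(5.898) / 1.265 = 1.775/1.265 = 1.403 d.
D_c = (k_1/k_2) L₀ e^(−k_1 t_c) = (0.155/1.42) × 12.9 × e^(−0.155×1.403) = 0.1092 × 12.9 × 0.8046 = 1.133 mg/L.
x_c = v t_c = 1.11 m/s × 1.403 d × 86400 s/d = 134500 m ≈ 135 km.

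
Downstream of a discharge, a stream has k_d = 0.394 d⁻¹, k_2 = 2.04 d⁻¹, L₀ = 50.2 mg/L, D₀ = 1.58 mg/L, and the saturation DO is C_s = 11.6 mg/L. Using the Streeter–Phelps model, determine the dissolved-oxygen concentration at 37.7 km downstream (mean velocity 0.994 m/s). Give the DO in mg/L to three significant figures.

DO ≈ 5.75 mg/L

Travel time t = x/v = 37.7 km / (0.994 m/s) = 37700 m / 0.994 m/s = 37930 s = 0.4390 d.
k_d L₀/(k_2−k_d) = 0.394×50.2/(2.04−0.394) = 19.78/1.646 = 12.02 mg/L.
e^(−k_d t) = e^(−0.394×0.4390) = 0.8412; e^(−k_2 t) = e^(−2.04×0.4390) = 0.4084.
D = 12.02 × (0.8412 − 0.4084) + 1.58 × 0.4084 = 5.200 + 0.6453 = 5.846 mg/L.
DO = C_s − D = 11.6 − 5.846 = 5.754 mg/L.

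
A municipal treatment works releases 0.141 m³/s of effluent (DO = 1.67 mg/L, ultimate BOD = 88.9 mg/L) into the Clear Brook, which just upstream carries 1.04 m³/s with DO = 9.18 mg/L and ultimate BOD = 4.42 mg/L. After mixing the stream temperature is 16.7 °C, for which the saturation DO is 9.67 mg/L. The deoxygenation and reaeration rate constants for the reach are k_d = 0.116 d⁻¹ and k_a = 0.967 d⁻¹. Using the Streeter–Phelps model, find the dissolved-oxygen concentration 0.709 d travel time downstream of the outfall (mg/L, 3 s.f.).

DO ≈ 8.15 mg/L

Mixed DO = (1.04×9.18 + 0.141×1.67)/(1.04+0.141) = 9.783/1.181 = 8.283 mg/L.
Mixed L₀ = (1.04×4.42 + 0.141×88.9)/(1.181) = 17.13/1.181 = 14.51 mg/L.
Initial deficit D₀ = C_s − DO₀ = 9.67 − 8.283 = 1.387 mg/L.
D(0.709) = [0.116×14.51/(0.967−0.116)](e^(−0.116×0.709) − e^(−0.967×0.709)) + 1.387 e^(−0.967×0.709)
= 1.977 × (0.9210 − 0.5038) + 1.387 × 0.5038 = 1.524 mg/L.
DO = 9.67 − 1.524 = 8.146 mg/L.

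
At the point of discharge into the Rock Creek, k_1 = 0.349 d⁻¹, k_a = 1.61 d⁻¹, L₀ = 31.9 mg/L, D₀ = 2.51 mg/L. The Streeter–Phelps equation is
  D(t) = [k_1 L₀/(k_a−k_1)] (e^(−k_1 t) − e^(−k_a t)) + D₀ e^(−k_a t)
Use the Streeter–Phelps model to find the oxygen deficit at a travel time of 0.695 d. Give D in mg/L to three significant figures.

D ≈ 4.86 mg/L

k_1 L₀/(k_a−k_1) = 0.349×31.9/(1.61−0.349) = 11.13/1.261 = 8.829 mg/L.
e^(−k_1 t) = e^(−0.349×0.6950) = 0.7846; e^(−k_a t) = e^(−1.61×0.6950) = 0.3266.
D = 8.829 × (0.7846 − 0.3266) + 2.51 × 0.3266 = 4.044 + 0.8198 = 4.863 mg/L.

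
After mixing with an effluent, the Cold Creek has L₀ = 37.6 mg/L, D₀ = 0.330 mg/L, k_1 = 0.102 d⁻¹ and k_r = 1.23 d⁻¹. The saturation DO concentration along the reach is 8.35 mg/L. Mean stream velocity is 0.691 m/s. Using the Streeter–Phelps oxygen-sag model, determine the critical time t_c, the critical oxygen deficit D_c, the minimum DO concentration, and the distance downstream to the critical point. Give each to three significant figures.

t_c = [1/(k_r−k_1)] ln[(k_r/k_1)(1 − D₀(k_r−k_1)/(k_1 L₀))]
= [1/(1.23−0.102)] ln[(1.23/0.102)(1 − 0.330×1.128/(0.102×37.6))]
= (1/1.128) ln[12.06 × 0.9029] = 0.8865 × ln(10.89) = 0.8865 × 2.388 = 2.117 d.
D_c = (k_1/k_r) L₀ e^(−k_1 t_c) = (0.102/1.23) × 37.6 × e^(−0.102×2.117) = 0.08293 × 37.6 × 0.8058 = 2.513 mg/L.
Minimum DO = C_s − D_c = 8.35 − 2.513 = 5.837 mg/L.
x_c = v t_c = 0.691 m/s × 2.117 d × 86400 s/d = 126400 m ≈ 126 km.

t_c ≈ 2.12 d; D_c ≈ 2.51 mg/L; min DO ≈ 5.84 mg/L; x_c ≈ 126 km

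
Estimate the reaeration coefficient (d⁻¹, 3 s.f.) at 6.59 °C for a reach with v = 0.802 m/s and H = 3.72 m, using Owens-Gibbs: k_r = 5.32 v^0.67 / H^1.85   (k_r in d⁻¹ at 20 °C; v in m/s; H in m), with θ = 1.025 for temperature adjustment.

k_r ≈ 0.290 d⁻¹

k_r(20) = 5.32 × 0.802^0.67 / 3.72^1.85 = 5.32 × 0.8626 / 11.36 = 0.4038 d⁻¹.
k_r(6.59) = 0.4038 × 1.025^(6.59−20) = 0.4038 × 0.7181 = 0.2900 d⁻¹.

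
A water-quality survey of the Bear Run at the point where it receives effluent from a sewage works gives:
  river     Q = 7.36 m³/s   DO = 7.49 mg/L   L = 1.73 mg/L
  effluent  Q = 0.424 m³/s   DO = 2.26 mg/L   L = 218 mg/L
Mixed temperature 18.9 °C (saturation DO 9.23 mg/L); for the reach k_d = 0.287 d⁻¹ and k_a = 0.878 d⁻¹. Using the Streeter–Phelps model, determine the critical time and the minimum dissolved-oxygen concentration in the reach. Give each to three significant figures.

Mixed DO = (7.36×7.49 + 0.424×2.26)/(7.36+0.424) = 56.08/7.784 = 7.205 mg/L.
Mixed L₀ = (7.36×1.73 + 0.424×218)/(7.784) = 105.2/7.784 = 13.51 mg/L.
Initial deficit D₀ = C_s − DO₀ = 9.23 − 7.205 = 2.025 mg/L.
t_c = (1/0.5910) ln[(0.878/0.287)(1 − 2.025×0.5910/(0.287×13.51))] = 1.692 × ln(2.115) = 1.267 d.
D_c = (0.287/0.878) × 13.51 × e^(−0.287×1.267) = 0.3269 × 13.51 × 0.6951 = 3.070 mg/L.
Minimum DO = 9.23 − 3.070 = 6.160 mg/L.

t_c ≈ 1.27 d; minimum DO ≈ 6.16 mg/L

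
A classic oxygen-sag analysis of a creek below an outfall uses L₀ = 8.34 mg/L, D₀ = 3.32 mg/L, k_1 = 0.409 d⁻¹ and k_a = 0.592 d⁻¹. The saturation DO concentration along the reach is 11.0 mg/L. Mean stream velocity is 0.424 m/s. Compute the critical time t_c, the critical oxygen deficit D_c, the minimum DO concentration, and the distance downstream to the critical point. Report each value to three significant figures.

t_c ≈ 0.949 d; D_c ≈ 3.91 mg/L; min DO ≈ 7.09 mg/L; x_c ≈ 34.8 km

t_c = [1/(k_a−k_1)] ln[(k_a/k_1)(1 − D₀(k_a−k_1)/(k_1 L₀))]
= [1/(0.592−0.409)] ln[(0.592/0.409)(1 − 3.32×0.1830/(0.409×8.34))]
= (1/0.1830) ln[1.447 × 0.8219] = 5.464 × ln(1.190) = 5.464 × 0.1736 = 0.9488 d.
L(t_c) = L₀ e^(−k_1 t_c) = 8.34 × 0.6784 = 5.658 mg/L, and at the critical point k_a D_c = k_1 L, so D_c = (0.409/0.592) × 5.658 = 3.909 mg/L.
Minimum DO = C_s − D_c = 11.0 − 3.909 = 7.091 mg/L.
x_c = v t_c = 0.424 m/s × 0.9488 d × 86400 s/d = 34760 m ≈ 34.8 km.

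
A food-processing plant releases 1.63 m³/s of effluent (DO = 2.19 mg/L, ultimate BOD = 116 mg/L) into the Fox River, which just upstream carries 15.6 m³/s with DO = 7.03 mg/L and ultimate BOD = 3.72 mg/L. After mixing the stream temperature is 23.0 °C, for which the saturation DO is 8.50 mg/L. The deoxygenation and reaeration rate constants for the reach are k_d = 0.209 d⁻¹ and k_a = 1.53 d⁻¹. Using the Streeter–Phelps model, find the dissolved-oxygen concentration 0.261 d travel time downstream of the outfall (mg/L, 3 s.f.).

Mixed DO = (15.6×7.03 + 1.63×2.19)/(15.6+1.63) = 113.2/17.23 = 6.572 mg/L.
Mixed L₀ = (15.6×3.72 + 1.63×116)/(17.23) = 247.1/17.23 = 14.34 mg/L.
Initial deficit D₀ = C_s − DO₀ = 8.50 − 6.572 = 1.928 mg/L.
D(0.261) = [0.209×14.34/(1.53−0.209)](e^(−0.209×0.261) − e^(−1.53×0.261)) + 1.928 e^(−1.53×0.261)
= 2.269 × (0.9469 − 0.6708) + 1.928 × 0.6708 = 1.920 mg/L.
DO = 8.50 − 1.920 = 6.580 mg/L.

DO ≈ 6.58 mg/L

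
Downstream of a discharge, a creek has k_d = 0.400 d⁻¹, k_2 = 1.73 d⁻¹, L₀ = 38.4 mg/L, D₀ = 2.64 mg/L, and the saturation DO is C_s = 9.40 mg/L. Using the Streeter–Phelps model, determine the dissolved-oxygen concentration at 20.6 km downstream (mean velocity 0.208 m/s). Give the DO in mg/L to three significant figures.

DO ≈ 3.32 mg/L

Travel time t = x/v = 20.6 km / (0.208 m/s) = 20600 m / 0.208 m/s = 99040 s = 1.146 d.
k_d L₀/(k_2−k_d) = 0.400×38.4/(1.73−0.400) = 15.36/1.330 = 11.55 mg/L.
e^(−k_d t) = e^(−0.400×1.146) = 0.6322; e^(−k_2 t) = e^(−1.73×1.146) = 0.1376.
D = 11.55 × (0.6322 − 0.1376) + 2.64 × 0.1376 = 5.712 + 0.3634 = 6.075 mg/L.
DO = C_s − D = 9.40 − 6.075 = 3.325 mg/L.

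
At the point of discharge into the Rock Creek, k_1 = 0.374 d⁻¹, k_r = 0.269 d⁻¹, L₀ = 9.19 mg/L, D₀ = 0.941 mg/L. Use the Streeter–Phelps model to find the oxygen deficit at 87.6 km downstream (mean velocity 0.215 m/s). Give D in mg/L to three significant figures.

Travel time t = x/v = 87.6 km / (0.215 m/s) = 87600 m / 0.215 m/s = 407400 s = 4.716 d.
k_1 L₀/(k_r−k_1) = 0.374×9.19/(0.269−0.374) = 3.437/-0.1050 = -32.73 mg/L.
e^(−k_1 t) = e^(−0.374×4.716) = 0.1714; e^(−k_r t) = e^(−0.269×4.716) = 0.2812.
D = -32.73 × (0.1714 − 0.2812) + 0.941 × 0.2812 = 3.595 + 0.2646 = 3.860 mg/L.

D ≈ 3.86 mg/L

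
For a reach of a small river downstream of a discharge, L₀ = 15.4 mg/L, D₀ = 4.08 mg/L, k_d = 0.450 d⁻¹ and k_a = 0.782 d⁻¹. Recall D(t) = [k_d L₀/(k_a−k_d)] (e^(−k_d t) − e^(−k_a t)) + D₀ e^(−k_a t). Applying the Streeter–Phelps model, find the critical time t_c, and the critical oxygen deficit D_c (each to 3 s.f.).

With k_a/k_d = 1.738 and 1 − D₀(k_a−k_d)/(k_d L₀) = 0.8045,
t_c = ln(1.738 × 0.8045) / (0.782 − 0.450) = ln(1.398) / 0.3320 = 0.3351/0.3320 = 1.009 d.
D_c = (k_d/k_a) L₀ e^(−k_d t_c) = (0.450/0.782) × 15.4 × e^(−0.450×1.009) = 0.5754 × 15.4 × 0.6349 = 5.627 mg/L.

t_c ≈ 1.01 d; D_c ≈ 5.63 mg/L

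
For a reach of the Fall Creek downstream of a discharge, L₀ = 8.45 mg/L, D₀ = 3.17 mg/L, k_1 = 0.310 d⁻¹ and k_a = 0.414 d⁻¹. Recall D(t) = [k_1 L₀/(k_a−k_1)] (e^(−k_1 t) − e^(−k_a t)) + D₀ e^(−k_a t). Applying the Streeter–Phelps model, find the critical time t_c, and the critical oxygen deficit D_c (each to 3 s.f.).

t_c = [1/(k_a−k_1)] ln[(k_a/k_1)(1 − D₀(k_a−k_1)/(k_1 L₀))]
= [1/(0.414−0.310)] ln[(0.414/0.310)(1 − 3.17×0.1040/(0.310×8.45))]
= (1/0.1040) ln[1.335 × 0.8741] = 9.615 × ln(1.167) = 9.615 × 0.1548 = 1.488 d.
D_c = (k_1/k_a) L₀ e^(−k_1 t_c) = (0.310/0.414) × 8.45 × e^(−0.310×1.488) = 0.7488 × 8.45 × 0.6304 = 3.989 mg/L.

t_c ≈ 1.49 d; D_c ≈ 3.99 mg/L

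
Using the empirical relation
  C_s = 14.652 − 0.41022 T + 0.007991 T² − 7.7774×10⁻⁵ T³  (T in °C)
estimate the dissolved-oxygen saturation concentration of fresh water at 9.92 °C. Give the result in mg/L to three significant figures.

C_s = 14.652 − 0.41022×9.92 + 0.007991×9.92² − 7.7774×10⁻⁵×9.92³ = 11.29 mg/L.

C_s ≈ 11.3 mg/L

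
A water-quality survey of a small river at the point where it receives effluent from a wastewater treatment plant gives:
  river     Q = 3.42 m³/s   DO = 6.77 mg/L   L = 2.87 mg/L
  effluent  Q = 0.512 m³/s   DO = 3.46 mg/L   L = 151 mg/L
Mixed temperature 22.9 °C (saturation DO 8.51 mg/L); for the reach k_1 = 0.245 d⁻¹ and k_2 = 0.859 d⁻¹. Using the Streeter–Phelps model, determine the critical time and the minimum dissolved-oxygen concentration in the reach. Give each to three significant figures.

t_c ≈ 1.58 d; minimum DO ≈ 4.22 mg/L

Mixed DO = (3.42×6.77 + 0.512×3.46)/(3.42+0.512) = 24.92/3.932 = 6.339 mg/L.
Mixed L₀ = (3.42×2.87 + 0.512×151)/(3.932) = 87.13/3.932 = 22.16 mg/L.
Initial deficit D₀ = C_s − DO₀ = 8.51 − 6.339 = 2.171 mg/L.
t_c = (1/0.6140) ln[(0.859/0.245)(1 − 2.171×0.6140/(0.245×22.16))] = 1.629 × ln(2.645) = 1.584 d.
D_c = (0.245/0.859) × 22.16 × e^(−0.245×1.584) = 0.2852 × 22.16 × 0.6783 = 4.287 mg/L.
Minimum DO = 8.51 − 4.287 = 4.223 mg/L.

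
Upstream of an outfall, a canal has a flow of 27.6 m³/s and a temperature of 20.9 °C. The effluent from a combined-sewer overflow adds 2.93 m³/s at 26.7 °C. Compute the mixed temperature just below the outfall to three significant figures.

21.5 °C

Flow-weighted mixing: C = (Q_r C_r + Q_w C_w)/(Q_r + Q_w)
= (27.6×20.9 + 2.93×26.7)/(27.6 + 2.93) = 655.1/30.53 = 21.46 °C.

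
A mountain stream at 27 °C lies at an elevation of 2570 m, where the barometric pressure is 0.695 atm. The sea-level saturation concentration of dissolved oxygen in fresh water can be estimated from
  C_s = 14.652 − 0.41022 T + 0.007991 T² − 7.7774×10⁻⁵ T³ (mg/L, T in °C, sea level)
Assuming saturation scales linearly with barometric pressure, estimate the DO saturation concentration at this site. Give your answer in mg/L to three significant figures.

C_s ≈ 5.47 mg/L

At sea level: C_s = 14.652 − 0.41022×27 + 0.007991×27² − 7.7774×10⁻⁵×27³ = 7.871 mg/L.
Pressure correction: C_s' = 7.871 × 0.695 = 5.470 mg/L.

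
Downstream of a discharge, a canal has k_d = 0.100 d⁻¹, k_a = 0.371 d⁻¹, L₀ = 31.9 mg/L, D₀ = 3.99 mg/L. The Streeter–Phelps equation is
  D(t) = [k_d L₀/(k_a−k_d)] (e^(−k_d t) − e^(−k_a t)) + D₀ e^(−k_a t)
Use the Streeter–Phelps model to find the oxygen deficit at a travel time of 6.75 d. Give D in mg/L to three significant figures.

D ≈ 5.36 mg/L

k_d L₀/(k_a−k_d) = 0.100×31.9/(0.371−0.100) = 3.190/0.2710 = 11.77 mg/L.
e^(−k_d t) = e^(−0.100×6.750) = 0.5092; e^(−k_a t) = e^(−0.371×6.750) = 0.08174.
D = 11.77 × (0.5092 − 0.08174) + 3.99 × 0.08174 = 5.031 + 0.3261 = 5.357 mg/L.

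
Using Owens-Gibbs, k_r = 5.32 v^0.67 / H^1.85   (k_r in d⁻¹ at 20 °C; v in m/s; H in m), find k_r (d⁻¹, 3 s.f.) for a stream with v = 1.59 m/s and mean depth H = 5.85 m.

k_r = 5.32 × 1.59^0.67 / 5.85^1.85 = 5.32 × 1.364 / 26.26 = 0.2764 d⁻¹.

k_r ≈ 0.276 d⁻¹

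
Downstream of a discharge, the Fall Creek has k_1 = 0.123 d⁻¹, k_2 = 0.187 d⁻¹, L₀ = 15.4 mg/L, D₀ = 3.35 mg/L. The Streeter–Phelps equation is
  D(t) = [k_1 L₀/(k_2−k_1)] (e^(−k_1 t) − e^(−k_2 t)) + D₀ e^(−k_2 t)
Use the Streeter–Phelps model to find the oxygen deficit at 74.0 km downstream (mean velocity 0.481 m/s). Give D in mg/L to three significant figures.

Travel time t = x/v = 74.0 km / (0.481 m/s) = 74000 m / 0.481 m/s = 153800 s = 1.781 d.
k_1 L₀/(k_2−k_1) = 0.123×15.4/(0.187−0.123) = 1.894/0.06400 = 29.60 mg/L.
e^(−k_1 t) = e^(−0.123×1.781) = 0.8033; e^(−k_2 t) = e^(−0.187×1.781) = 0.7168.
D = 29.60 × (0.8033 − 0.7168) + 3.35 × 0.7168 = 2.561 + 2.401 = 4.962 mg/L.

D ≈ 4.96 mg/L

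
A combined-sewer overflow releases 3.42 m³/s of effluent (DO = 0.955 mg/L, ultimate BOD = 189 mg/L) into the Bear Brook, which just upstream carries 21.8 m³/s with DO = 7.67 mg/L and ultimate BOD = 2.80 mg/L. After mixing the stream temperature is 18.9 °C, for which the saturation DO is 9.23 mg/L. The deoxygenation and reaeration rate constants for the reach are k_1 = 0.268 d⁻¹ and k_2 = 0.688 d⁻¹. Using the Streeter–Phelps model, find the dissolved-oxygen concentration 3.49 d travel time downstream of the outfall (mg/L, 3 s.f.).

DO ≈ 3.60 mg/L

Mixed DO = (21.8×7.67 + 3.42×0.955)/(21.8+3.42) = 170.5/25.22 = 6.759 mg/L.
Mixed L₀ = (21.8×2.80 + 3.42×189)/(25.22) = 707.4/25.22 = 28.05 mg/L.
Initial deficit D₀ = C_s − DO₀ = 9.23 − 6.759 = 2.471 mg/L.
D(3.49) = [0.268×28.05/(0.688−0.268)](e^(−0.268×3.49) − e^(−0.688×3.49)) + 2.471 e^(−0.688×3.49)
= 17.90 × (0.3925 − 0.09062) + 2.471 × 0.09062 = 5.626 mg/L.
DO = 9.23 − 5.626 = 3.604 mg/L.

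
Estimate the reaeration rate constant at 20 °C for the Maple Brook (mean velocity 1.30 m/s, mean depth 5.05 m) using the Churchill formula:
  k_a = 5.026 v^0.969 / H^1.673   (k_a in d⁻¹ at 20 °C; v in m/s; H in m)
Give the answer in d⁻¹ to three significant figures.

k_a ≈ 0.432 d⁻¹

k_a = 5.026 × 1.30^0.969 / 5.05^1.673 = 5.026 × 1.289 / 15.02 = 0.4315 d⁻¹.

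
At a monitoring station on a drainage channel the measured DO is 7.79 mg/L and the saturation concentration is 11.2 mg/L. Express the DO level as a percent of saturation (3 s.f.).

% saturation = C/C_s × 100 = 7.79/11.2 × 100 = 69.6 %.

69.6 % saturation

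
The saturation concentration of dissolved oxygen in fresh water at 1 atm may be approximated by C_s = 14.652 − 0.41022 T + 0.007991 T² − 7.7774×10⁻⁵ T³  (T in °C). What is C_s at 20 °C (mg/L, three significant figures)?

C_s = 14.652 − 0.41022×20 + 0.007991×20² − 7.7774×10⁻⁵×20³ = 9.022 mg/L.

C_s ≈ 9.02 mg/L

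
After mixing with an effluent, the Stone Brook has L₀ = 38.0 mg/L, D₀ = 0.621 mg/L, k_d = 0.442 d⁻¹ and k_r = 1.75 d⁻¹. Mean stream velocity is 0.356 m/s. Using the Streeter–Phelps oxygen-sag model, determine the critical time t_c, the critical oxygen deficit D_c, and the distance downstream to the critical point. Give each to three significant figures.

t_c ≈ 1.01 d; D_c ≈ 6.13 mg/L; x_c ≈ 31.2 km

At the critical point dD/dt = 0, so k_d L₀ e^(−k_d t) = k_r D. Substituting D(t) from the Streeter–Phelps equation and solving for t gives
t_c = ln[(k_r/k_d)(1 − D₀(k_r−k_d)/(k_d L₀))] / (k_r−k_d).
Here k_r−k_d = 1.308 d⁻¹ and 1 − D₀(k_r−k_d)/(k_d L₀) = 1 − 0.621×1.308/(0.442×38.0) = 0.9516, so
t_c = ln(3.959 × 0.9516) / 1.308 = 1.326 / 1.308 = 1.014 d.
L(t_c) = L₀ e^(−k_d t_c) = 38.0 × 0.6387 = 24.27 mg/L, and at the critical point k_r D_c = k_d L, so D_c = (0.442/1.75) × 24.27 = 6.130 mg/L.
x_c = v t_c = 0.356 m/s × 1.014 d × 86400 s/d = 31190 m ≈ 31.2 km.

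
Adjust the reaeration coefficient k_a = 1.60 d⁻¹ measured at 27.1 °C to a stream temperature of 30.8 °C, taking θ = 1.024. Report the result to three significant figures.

k_a ≈ 1.75 d⁻¹

k_a(T₂) = k_a(T₁) · θ^(T₂−T₁) = 1.60 × 1.024^(30.8−27.1)
= 1.60 × 1.024^3.70 = 1.60 × 1.092 = 1.747 d⁻¹.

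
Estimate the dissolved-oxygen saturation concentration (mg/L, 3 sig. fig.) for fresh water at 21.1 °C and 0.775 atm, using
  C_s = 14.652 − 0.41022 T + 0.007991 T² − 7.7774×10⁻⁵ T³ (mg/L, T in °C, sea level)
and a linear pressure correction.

At sea level: C_s = 14.652 − 0.41022×21.1 + 0.007991×21.1² − 7.7774×10⁻⁵×21.1³ = 8.823 mg/L.
Pressure correction: C_s' = 8.823 × 0.775 = 6.838 mg/L.

C_s ≈ 6.84 mg/L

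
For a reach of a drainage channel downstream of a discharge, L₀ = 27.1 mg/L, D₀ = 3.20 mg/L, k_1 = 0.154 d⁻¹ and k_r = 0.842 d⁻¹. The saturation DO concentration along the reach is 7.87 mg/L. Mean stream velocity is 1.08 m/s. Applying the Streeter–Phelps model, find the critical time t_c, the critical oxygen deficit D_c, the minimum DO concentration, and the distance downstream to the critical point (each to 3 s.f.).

t_c ≈ 1.38 d; D_c ≈ 4.01 mg/L; min DO ≈ 3.86 mg/L; x_c ≈ 129 km

With k_r/k_1 = 5.468 and 1 − D₀(k_r−k_1)/(k_1 L₀) = 0.4725,
t_c = ln(5.468 × 0.4725) / (0.842 − 0.154) = ln(2.583) / 0.6880 = 0.9490/0.6880 = 1.379 d.
L(t_c) = L₀ e^(−k_1 t_c) = 27.1 × 0.8086 = 21.91 mg/L, and at the critical point k_r D_c = k_1 L, so D_c = (0.154/0.842) × 21.91 = 4.008 mg/L.
Minimum DO = C_s − D_c = 7.87 − 4.008 = 3.862 mg/L.
x_c = v t_c = 1.08 m/s × 1.379 d × 86400 s/d = 128700 m ≈ 129 km.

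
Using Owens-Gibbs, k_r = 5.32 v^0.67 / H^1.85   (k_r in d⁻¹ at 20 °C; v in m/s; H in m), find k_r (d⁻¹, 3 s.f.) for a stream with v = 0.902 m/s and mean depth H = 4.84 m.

k_r ≈ 0.268 d⁻¹

k_r = 5.32 × 0.902^0.67 / 4.84^1.85 = 5.32 × 0.9332 / 18.49 = 0.2685 d⁻¹.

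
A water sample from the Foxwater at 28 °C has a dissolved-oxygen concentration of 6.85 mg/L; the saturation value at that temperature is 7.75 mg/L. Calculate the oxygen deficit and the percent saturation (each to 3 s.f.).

D = C_s − C = 7.75 − 6.85 = 0.900 mg/L.
% saturation = 6.85/7.75 × 100 = 88.4 %.

D ≈ 0.900 mg/L; 88.4 % saturation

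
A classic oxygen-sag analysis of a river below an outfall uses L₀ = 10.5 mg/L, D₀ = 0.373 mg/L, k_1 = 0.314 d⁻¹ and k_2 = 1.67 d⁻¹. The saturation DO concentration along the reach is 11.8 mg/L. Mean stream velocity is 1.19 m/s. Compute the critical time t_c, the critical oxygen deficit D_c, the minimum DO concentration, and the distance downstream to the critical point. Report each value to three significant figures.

t_c ≈ 1.11 d; D_c ≈ 1.39 mg/L; min DO ≈ 10.4 mg/L; x_c ≈ 114 km

At the critical point dD/dt = 0, so k_1 L₀ e^(−k_1 t) = k_2 D. Substituting D(t) from the Streeter–Phelps equation and solving for t gives
t_c = ln[(k_2/k_1)(1 − D₀(k_2−k_1)/(k_1 L₀))] / (k_2−k_1).
Here k_2−k_1 = 1.356 d⁻¹ and 1 − D₀(k_2−k_1)/(k_1 L₀) = 1 − 0.373×1.356/(0.314×10.5) = 0.8466, so
t_c = ln(5.318 × 0.8466) / 1.356 = 1.505 / 1.356 = 1.110 d.
D_c = (k_1/k_2) L₀ e^(−k_1 t_c) = (0.314/1.67) × 10.5 × e^(−0.314×1.110) = 0.1880 × 10.5 × 0.7058 = 1.393 mg/L.
Minimum DO = C_s − D_c = 11.8 − 1.393 = 10.41 mg/L.
x_c = v t_c = 1.19 m/s × 1.110 d × 86400 s/d = 114100 m ≈ 114 km.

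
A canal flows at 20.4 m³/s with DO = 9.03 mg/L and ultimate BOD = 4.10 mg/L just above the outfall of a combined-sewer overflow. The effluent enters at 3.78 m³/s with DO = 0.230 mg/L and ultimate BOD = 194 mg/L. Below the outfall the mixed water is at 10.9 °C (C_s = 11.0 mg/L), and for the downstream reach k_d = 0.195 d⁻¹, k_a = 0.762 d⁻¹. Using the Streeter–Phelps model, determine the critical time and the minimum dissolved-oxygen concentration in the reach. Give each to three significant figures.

t_c ≈ 1.80 d; minimum DO ≈ 4.92 mg/L

Mixed DO = (20.4×9.03 + 3.78×0.230)/(20.4+3.78) = 185.1/24.18 = 7.654 mg/L.
Mixed L₀ = (20.4×4.10 + 3.78×194)/(24.18) = 817.0/24.18 = 33.79 mg/L.
Initial deficit D₀ = C_s − DO₀ = 11.0 − 7.654 = 3.346 mg/L.
t_c = (1/0.5670) ln[(0.762/0.195)(1 − 3.346×0.5670/(0.195×33.79))] = 1.764 × ln(2.783) = 1.805 d.
D_c = (0.195/0.762) × 33.79 × e^(−0.195×1.805) = 0.2559 × 33.79 × 0.7033 = 6.081 mg/L.
Minimum DO = 11.0 − 6.081 = 4.919 mg/L.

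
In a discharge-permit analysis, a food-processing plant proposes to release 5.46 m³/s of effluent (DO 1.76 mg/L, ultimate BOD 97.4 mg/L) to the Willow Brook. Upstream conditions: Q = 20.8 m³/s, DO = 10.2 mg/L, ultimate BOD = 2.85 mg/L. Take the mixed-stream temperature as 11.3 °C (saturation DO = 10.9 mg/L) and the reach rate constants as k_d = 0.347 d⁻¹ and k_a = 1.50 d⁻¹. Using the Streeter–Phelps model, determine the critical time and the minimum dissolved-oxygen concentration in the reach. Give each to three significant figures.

t_c ≈ 0.879 d; minimum DO ≈ 7.06 mg/L

Mixed DO = (20.8×10.2 + 5.46×1.76)/(20.8+5.46) = 221.8/26.26 = 8.445 mg/L.
Mixed L₀ = (20.8×2.85 + 5.46×97.4)/(26.26) = 591.1/26.26 = 22.51 mg/L.
Initial deficit D₀ = C_s − DO₀ = 10.9 − 8.445 = 2.455 mg/L.
t_c = (1/1.153) ln[(1.50/0.347)(1 − 2.455×1.153/(0.347×22.51))] = 0.8673 × ln(2.756) = 0.8793 d.
D_c = (0.347/1.50) × 22.51 × e^(−0.347×0.8793) = 0.2313 × 22.51 × 0.7370 = 3.838 mg/L.
Minimum DO = 10.9 − 3.838 = 7.062 mg/L.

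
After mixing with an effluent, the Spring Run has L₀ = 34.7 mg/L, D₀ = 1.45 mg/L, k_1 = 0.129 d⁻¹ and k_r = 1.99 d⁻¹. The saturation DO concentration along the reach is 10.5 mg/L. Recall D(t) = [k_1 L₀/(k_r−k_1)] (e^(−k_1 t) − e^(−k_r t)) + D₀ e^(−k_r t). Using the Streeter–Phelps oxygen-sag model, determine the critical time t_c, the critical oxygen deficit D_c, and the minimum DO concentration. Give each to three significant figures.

With k_r/k_1 = 15.43 and 1 − D₀(k_r−k_1)/(k_1 L₀) = 0.3972,
t_c = ln(15.43 × 0.3972) / (1.99 − 0.129) = ln(6.127) / 1.861 = 1.813/1.861 = 0.9740 d.
L(t_c) = L₀ e^(−k_1 t_c) = 34.7 × 0.8819 = 30.60 mg/L, and at the critical point k_r D_c = k_1 L, so D_c = (0.129/1.99) × 30.60 = 1.984 mg/L.
Minimum DO = C_s − D_c = 10.5 − 1.984 = 8.516 mg/L.

t_c ≈ 0.974 d; D_c ≈ 1.98 mg/L; min DO ≈ 8.52 mg/L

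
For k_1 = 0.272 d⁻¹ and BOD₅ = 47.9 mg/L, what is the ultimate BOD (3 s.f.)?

BOD₅ = L₀(1 − e^(−5k_1)) ⇒ L₀ = BOD₅ / (1 − e^(−5×0.272))
= 47.9 / (1 − 0.2567) = 47.9 / 0.7433 = 64.44 mg/L.

L₀ ≈ 64.4 mg/L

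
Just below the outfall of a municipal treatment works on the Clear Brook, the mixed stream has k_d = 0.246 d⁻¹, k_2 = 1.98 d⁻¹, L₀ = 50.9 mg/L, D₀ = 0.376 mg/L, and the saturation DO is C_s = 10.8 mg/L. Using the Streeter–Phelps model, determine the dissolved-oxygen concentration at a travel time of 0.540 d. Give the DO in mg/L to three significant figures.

k_d L₀/(k_2−k_d) = 0.246×50.9/(1.98−0.246) = 12.52/1.734 = 7.221 mg/L.
e^(−k_d t) = e^(−0.246×0.5400) = 0.8756; e^(−k_2 t) = e^(−1.98×0.5400) = 0.3433.
D = 7.221 × (0.8756 − 0.3433) + 0.376 × 0.3433 = 3.844 + 0.1291 = 3.973 mg/L.
DO = C_s − D = 10.8 − 3.973 = 6.827 mg/L.

DO ≈ 6.83 mg/L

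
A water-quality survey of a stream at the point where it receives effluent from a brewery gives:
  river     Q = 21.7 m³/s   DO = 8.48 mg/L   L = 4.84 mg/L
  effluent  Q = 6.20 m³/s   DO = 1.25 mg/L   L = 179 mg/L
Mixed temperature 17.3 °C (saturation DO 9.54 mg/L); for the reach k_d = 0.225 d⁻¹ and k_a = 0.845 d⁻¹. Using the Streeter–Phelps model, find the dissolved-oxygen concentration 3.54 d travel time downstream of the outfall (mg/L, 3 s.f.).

Mixed DO = (21.7×8.48 + 6.20×1.25)/(21.7+6.20) = 191.8/27.90 = 6.873 mg/L.
Mixed L₀ = (21.7×4.84 + 6.20×179)/(27.90) = 1215/27.90 = 43.54 mg/L.
Initial deficit D₀ = C_s − DO₀ = 9.54 − 6.873 = 2.667 mg/L.
D(3.54) = [0.225×43.54/(0.845−0.225)](e^(−0.225×3.54) − e^(−0.845×3.54)) + 2.667 e^(−0.845×3.54)
= 15.80 × (0.4509 − 0.05022) + 2.667 × 0.05022 = 6.465 mg/L.
DO = 9.54 − 6.465 = 3.075 mg/L.

DO ≈ 3.07 mg/L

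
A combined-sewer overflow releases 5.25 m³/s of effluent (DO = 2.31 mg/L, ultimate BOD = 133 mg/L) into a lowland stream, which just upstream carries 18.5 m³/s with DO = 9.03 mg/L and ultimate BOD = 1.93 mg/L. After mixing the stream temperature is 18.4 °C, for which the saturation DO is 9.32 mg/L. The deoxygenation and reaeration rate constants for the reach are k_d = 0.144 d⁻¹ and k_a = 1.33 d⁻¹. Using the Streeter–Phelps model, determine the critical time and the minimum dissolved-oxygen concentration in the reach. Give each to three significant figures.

Mixed DO = (18.5×9.03 + 5.25×2.31)/(18.5+5.25) = 179.2/23.75 = 7.545 mg/L.
Mixed L₀ = (18.5×1.93 + 5.25×133)/(23.75) = 734.0/23.75 = 30.90 mg/L.
Initial deficit D₀ = C_s − DO₀ = 9.32 − 7.545 = 1.775 mg/L.
t_c = (1/1.186) ln[(1.33/0.144)(1 − 1.775×1.186/(0.144×30.90))] = 0.8432 × ln(4.866) = 1.334 d.
D_c = (0.144/1.33) × 30.90 × e^(−0.144×1.334) = 0.1083 × 30.90 × 0.8252 = 2.761 mg/L.
Minimum DO = 9.32 − 2.761 = 6.559 mg/L.

t_c ≈ 1.33 d; minimum DO ≈ 6.56 mg/L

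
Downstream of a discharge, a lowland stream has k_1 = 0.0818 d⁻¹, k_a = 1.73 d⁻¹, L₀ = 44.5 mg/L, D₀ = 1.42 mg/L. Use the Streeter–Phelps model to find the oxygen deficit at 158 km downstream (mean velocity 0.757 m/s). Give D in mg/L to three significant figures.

D ≈ 1.80 mg/L

Travel time t = x/v = 158 km / (0.757 m/s) = 158000 m / 0.757 m/s = 208700 s = 2.416 d.
k_1 L₀/(k_a−k_1) = 0.0818×44.5/(1.73−0.0818) = 3.640/1.648 = 2.209 mg/L.
e^(−k_1 t) = e^(−0.0818×2.416) = 0.8207; e^(−k_a t) = e^(−1.73×2.416) = 0.01531.
D = 2.209 × (0.8207 − 0.01531) + 1.42 × 0.01531 = 1.779 + 0.02174 = 1.800 mg/L.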